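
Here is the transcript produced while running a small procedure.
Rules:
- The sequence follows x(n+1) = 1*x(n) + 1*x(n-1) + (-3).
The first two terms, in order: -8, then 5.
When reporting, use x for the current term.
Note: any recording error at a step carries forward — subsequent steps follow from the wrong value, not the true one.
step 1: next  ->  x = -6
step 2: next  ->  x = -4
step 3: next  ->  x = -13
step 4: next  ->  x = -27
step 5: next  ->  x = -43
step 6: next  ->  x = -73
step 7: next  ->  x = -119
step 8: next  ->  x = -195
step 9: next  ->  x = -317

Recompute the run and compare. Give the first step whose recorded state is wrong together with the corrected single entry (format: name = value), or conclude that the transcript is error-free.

Step 1: x = 1*(5) + (1)*(-8) + (-3) = -6 — consistent with the transcript.
Step 2: x = 1*(-6) + (1)*(5) + (-3) = -4 — same as recorded.
Step 3: x = 1*(-4) + (1)*(-6) + (-3) = -13 — checks out.
Step 4: x = 1*(-13) + (1)*(-4) + (-3) = -20 — a discrepancy with the transcript.
First deviation found at step 4; the corrected entry is x = -20.

step 4, x = -20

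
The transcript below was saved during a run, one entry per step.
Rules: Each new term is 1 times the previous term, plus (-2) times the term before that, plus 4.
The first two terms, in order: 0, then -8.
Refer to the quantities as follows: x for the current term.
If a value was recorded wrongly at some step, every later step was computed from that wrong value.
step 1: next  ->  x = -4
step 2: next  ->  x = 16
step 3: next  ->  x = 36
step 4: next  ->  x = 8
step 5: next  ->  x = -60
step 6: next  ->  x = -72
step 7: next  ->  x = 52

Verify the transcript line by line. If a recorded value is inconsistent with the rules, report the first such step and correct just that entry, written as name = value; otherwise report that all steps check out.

step 1: x = 1*(-8) + (-2)*(0) + (4) = -4 -> matches
step 2: x = 1*(-4) + (-2)*(-8) + (4) = 16 -> checks out
step 3: x = 1*(16) + (-2)*(-4) + (4) = 28 -> not what was recorded
First deviation found at step 3; the corrected entry is x = 28.

step 3, x = 28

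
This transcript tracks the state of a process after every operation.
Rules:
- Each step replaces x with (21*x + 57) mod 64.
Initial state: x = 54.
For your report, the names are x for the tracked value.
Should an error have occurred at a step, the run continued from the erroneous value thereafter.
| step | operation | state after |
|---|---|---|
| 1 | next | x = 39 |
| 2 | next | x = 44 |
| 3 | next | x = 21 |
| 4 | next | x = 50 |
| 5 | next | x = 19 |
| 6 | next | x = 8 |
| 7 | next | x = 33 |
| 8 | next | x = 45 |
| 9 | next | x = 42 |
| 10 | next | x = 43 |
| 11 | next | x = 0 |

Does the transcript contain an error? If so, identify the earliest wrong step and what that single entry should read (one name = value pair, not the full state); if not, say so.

1. x = (21*54 + 57) mod 64 = 39 (matches)
2. x = (21*39 + 57) mod 64 = 44 (agrees with the transcript)
3. x = (21*44 + 57) mod 64 = 21 (in agreement)
4. x = (21*21 + 57) mod 64 = 50 (verified)
5. x = (21*50 + 57) mod 64 = 19 (in agreement)
6. x = (21*19 + 57) mod 64 = 8 (same as recorded)
7. x = (21*8 + 57) mod 64 = 33 (agrees with the transcript)
8. x = (21*33 + 57) mod 64 = 46 (the transcript disagrees here)
The audit stops at step 8: the recorded entry is wrong and should be x = 46.

step 8, x = 46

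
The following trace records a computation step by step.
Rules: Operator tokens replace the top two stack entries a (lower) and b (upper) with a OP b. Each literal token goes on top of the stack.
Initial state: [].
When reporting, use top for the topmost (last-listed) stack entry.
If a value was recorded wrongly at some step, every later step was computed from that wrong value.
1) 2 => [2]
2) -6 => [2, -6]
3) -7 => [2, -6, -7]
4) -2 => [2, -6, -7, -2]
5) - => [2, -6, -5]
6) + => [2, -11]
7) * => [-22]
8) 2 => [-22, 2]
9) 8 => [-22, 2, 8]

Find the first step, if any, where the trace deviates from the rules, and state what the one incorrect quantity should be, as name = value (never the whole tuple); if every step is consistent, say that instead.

Recomputing the run from the initial state:
step 1: [2]
step 2: [2, -6]
step 3: [2, -6, -7]
step 4: [2, -6, -7, -2]
step 5: [2, -6, -5]
step 6: [2, -11]
step 7: [-22]
step 8: [-22, 2]
step 9: [-22, 2, 8]
This matches the trace at every step.

no error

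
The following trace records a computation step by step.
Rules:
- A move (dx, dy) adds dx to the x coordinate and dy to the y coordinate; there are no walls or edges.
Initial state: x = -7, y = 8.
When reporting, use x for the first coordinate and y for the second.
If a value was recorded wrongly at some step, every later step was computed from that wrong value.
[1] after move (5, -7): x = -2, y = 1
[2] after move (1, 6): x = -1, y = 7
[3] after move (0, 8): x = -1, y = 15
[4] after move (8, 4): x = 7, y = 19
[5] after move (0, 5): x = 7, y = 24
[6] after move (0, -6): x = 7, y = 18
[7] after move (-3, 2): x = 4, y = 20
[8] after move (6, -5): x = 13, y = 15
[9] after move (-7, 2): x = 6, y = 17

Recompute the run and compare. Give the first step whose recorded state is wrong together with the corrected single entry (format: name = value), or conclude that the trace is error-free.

Recomputing the run from the initial state:
step 1: x = -2, y = 1
step 2: x = -1, y = 7
step 3: x = -1, y = 15
step 4: x = 7, y = 19
step 5: x = 7, y = 24
step 6: x = 7, y = 18
step 7: x = 4, y = 20
step 8: x = 10, y = 15
step 9: x = 3, y = 17
The first disagreement with the trace is at step 8, where the value should be x = 10.

step 8, x = 10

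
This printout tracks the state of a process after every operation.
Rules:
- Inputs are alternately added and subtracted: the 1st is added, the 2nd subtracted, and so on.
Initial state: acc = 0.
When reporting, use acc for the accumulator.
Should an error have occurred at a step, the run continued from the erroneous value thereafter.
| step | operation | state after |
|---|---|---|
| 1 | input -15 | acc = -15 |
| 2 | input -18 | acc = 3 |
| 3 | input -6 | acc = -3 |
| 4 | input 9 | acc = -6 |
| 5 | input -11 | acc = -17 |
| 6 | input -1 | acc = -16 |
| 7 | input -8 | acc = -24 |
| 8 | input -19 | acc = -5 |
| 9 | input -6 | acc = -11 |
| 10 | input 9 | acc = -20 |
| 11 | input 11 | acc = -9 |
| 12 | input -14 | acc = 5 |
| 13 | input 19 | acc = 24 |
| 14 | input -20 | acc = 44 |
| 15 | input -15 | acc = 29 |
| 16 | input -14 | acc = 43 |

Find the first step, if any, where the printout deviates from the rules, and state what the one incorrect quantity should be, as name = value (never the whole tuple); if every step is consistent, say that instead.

step 4, acc = -12

Recomputing the run from the initial state:
step 1: acc = -15
step 2: acc = 3
step 3: acc = -3
step 4: acc = -12
step 5: acc = -23
step 6: acc = -22
step 7: acc = -30
step 8: acc = -11
step 9: acc = -17
step 10: acc = -26
step 11: acc = -15
step 12: acc = -1
step 13: acc = 18
step 14: acc = 38
step 15: acc = 23
step 16: acc = 37
The first disagreement with the printout is at step 4, where the value should be acc = -12.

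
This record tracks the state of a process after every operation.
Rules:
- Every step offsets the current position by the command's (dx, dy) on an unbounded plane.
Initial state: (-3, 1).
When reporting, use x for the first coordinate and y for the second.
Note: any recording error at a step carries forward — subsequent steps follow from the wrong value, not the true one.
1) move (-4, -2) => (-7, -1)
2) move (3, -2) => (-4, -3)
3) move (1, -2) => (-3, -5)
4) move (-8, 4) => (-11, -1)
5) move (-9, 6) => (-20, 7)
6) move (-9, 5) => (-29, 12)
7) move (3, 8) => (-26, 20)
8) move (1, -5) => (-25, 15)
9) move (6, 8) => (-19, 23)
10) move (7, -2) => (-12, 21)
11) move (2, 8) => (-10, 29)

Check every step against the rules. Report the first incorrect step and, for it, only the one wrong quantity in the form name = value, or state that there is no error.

step 5, y = 5

Recomputing the run from the initial state:
step 1: x = -7, y = -1
step 2: x = -4, y = -3
step 3: x = -3, y = -5
step 4: x = -11, y = -1
step 5: x = -20, y = 5
step 6: x = -29, y = 10
step 7: x = -26, y = 18
step 8: x = -25, y = 13
step 9: x = -19, y = 21
step 10: x = -12, y = 19
step 11: x = -10, y = 27
The first disagreement with the record is at step 5, where the value should be y = 5.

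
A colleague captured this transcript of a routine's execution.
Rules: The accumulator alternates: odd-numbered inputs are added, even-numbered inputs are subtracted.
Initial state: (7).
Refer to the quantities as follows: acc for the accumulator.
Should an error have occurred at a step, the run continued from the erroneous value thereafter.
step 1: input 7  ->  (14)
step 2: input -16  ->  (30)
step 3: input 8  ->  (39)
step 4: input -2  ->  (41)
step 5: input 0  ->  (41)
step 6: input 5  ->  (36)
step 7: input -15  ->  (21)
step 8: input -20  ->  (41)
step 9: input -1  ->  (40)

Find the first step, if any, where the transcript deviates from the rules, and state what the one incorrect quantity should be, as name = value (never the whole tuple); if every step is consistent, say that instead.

step 3, acc = 38

Recomputing the run from the initial state:
step 1: acc = 14
step 2: acc = 30
step 3: acc = 38
step 4: acc = 40
step 5: acc = 40
step 6: acc = 35
step 7: acc = 20
step 8: acc = 40
step 9: acc = 39
The first disagreement with the transcript is at step 3, where the value should be acc = 38.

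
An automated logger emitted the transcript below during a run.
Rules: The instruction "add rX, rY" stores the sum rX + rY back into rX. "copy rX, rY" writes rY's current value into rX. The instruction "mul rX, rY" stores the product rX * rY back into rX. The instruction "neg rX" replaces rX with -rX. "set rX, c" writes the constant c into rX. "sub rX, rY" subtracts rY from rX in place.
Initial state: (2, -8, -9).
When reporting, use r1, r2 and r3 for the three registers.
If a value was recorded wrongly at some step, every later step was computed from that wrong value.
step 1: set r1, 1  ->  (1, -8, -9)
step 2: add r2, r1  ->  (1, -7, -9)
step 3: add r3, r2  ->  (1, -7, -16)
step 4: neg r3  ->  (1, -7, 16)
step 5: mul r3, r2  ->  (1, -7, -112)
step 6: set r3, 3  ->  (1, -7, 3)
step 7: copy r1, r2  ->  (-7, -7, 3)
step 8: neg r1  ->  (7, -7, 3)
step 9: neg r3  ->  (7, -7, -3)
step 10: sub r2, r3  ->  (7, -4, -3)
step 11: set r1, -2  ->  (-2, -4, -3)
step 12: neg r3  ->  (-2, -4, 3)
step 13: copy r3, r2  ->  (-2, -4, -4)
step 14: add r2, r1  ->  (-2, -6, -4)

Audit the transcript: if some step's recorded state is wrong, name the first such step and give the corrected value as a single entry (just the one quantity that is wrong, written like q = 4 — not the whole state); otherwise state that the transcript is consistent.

no error

Recomputing the run from the initial state:
step 1: r1 = 1, r2 = -8, r3 = -9
step 2: r1 = 1, r2 = -7, r3 = -9
step 3: r1 = 1, r2 = -7, r3 = -16
step 4: r1 = 1, r2 = -7, r3 = 16
step 5: r1 = 1, r2 = -7, r3 = -112
step 6: r1 = 1, r2 = -7, r3 = 3
step 7: r1 = -7, r2 = -7, r3 = 3
step 8: r1 = 7, r2 = -7, r3 = 3
step 9: r1 = 7, r2 = -7, r3 = -3
step 10: r1 = 7, r2 = -4, r3 = -3
step 11: r1 = -2, r2 = -4, r3 = -3
step 12: r1 = -2, r2 = -4, r3 = 3
step 13: r1 = -2, r2 = -4, r3 = -4
step 14: r1 = -2, r2 = -6, r3 = -4
This matches the transcript at every step.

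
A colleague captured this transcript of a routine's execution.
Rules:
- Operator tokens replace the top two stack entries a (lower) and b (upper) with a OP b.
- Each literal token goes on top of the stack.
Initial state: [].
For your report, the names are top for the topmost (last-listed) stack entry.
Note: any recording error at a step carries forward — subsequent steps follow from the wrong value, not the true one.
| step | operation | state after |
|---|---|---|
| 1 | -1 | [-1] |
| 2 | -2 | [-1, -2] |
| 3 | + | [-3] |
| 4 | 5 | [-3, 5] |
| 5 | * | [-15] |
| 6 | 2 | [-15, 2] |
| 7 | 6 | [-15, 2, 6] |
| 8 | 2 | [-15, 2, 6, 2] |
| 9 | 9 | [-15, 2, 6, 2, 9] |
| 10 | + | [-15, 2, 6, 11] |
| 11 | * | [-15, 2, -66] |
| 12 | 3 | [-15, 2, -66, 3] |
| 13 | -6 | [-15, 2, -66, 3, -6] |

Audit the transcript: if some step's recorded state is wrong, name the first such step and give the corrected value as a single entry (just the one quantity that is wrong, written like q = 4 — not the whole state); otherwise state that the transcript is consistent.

step 11, top = 66

Step 1: push -1: top = -1 — consistent with the transcript.
Step 2: push -2: top = -2 — exactly as logged.
Step 3: -1 + -2 = -3 — matches.
Step 4: push 5: top = 5 — checks out.
Step 5: -3 * 5 = -15 — verified.
Step 6: push 2: top = 2 — matches.
Step 7: push 6: top = 6 — consistent with the transcript.
Step 8: push 2: top = 2 — checks out.
Step 9: push 9: top = 9 — in agreement.
Step 10: 2 + 9 = 11 — agrees with the transcript.
Step 11: 6 * 11 = 66 — a discrepancy with the transcript.
The audit stops at step 11: the recorded entry is wrong and should be top = 66.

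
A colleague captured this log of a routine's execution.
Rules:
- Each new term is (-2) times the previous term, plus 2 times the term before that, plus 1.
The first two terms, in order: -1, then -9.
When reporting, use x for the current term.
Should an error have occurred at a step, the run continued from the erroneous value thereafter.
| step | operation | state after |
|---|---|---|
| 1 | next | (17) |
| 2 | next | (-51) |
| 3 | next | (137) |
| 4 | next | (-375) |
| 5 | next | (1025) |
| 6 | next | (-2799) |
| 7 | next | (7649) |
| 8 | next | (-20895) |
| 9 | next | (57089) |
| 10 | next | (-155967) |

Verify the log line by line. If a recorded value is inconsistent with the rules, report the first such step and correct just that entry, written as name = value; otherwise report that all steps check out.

1. x = -2*(-9) + (2)*(-1) + (1) = 17 (checks out)
2. x = -2*(17) + (2)*(-9) + (1) = -51 (confirmed correct)
3. x = -2*(-51) + (2)*(17) + (1) = 137 (confirmed correct)
4. x = -2*(137) + (2)*(-51) + (1) = -375 (verified)
5. x = -2*(-375) + (2)*(137) + (1) = 1025 (verified)
6. x = -2*(1025) + (2)*(-375) + (1) = -2799 (checks out)
7. x = -2*(-2799) + (2)*(1025) + (1) = 7649 (in agreement)
8. x = -2*(7649) + (2)*(-2799) + (1) = -20895 (agrees with the log)
9. x = -2*(-20895) + (2)*(7649) + (1) = 57089 (confirmed correct)
10. x = -2*(57089) + (2)*(-20895) + (1) = -155967 (verified)
No step deviates from the rules.

no error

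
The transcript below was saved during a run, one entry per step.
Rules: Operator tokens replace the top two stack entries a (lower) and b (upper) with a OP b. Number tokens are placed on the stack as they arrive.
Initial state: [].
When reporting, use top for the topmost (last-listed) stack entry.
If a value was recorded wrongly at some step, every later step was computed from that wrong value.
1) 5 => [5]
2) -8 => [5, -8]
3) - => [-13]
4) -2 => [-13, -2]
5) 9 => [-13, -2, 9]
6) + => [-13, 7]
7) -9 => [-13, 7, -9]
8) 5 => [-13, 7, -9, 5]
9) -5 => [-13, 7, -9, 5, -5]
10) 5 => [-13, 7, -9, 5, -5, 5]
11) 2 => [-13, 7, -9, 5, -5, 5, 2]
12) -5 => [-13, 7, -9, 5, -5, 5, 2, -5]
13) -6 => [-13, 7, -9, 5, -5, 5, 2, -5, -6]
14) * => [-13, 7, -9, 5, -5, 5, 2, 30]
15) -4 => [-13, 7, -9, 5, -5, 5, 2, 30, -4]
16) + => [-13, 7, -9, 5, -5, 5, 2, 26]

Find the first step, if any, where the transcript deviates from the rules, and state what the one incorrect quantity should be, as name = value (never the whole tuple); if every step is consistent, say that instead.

step 3, top = 13

Recomputing the run from the initial state:
step 1: [5]
step 2: [5, -8]
step 3: [13]
step 4: [13, -2]
step 5: [13, -2, 9]
step 6: [13, 7]
step 7: [13, 7, -9]
step 8: [13, 7, -9, 5]
step 9: [13, 7, -9, 5, -5]
step 10: [13, 7, -9, 5, -5, 5]
step 11: [13, 7, -9, 5, -5, 5, 2]
step 12: [13, 7, -9, 5, -5, 5, 2, -5]
step 13: [13, 7, -9, 5, -5, 5, 2, -5, -6]
step 14: [13, 7, -9, 5, -5, 5, 2, 30]
step 15: [13, 7, -9, 5, -5, 5, 2, 30, -4]
step 16: [13, 7, -9, 5, -5, 5, 2, 26]
The first disagreement with the transcript is at step 3, where the value should be top = 13.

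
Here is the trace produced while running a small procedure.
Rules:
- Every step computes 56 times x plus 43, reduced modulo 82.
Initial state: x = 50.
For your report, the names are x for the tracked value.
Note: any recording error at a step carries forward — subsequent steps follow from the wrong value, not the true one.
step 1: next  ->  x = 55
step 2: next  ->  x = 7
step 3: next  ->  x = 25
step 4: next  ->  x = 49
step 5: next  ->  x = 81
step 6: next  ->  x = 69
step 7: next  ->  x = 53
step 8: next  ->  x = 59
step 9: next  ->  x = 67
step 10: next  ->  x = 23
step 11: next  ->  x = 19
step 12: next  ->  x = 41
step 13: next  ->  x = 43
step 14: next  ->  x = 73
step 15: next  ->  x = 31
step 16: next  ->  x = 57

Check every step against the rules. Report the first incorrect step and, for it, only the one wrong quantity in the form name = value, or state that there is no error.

Recomputing the run from the initial state:
step 1: x = 55
step 2: x = 7
step 3: x = 25
step 4: x = 49
step 5: x = 81
step 6: x = 69
step 7: x = 53
step 8: x = 59
step 9: x = 67
step 10: x = 23
step 11: x = 19
step 12: x = 41
step 13: x = 43
step 14: x = 73
step 15: x = 31
step 16: x = 57
This matches the trace at every step.

no error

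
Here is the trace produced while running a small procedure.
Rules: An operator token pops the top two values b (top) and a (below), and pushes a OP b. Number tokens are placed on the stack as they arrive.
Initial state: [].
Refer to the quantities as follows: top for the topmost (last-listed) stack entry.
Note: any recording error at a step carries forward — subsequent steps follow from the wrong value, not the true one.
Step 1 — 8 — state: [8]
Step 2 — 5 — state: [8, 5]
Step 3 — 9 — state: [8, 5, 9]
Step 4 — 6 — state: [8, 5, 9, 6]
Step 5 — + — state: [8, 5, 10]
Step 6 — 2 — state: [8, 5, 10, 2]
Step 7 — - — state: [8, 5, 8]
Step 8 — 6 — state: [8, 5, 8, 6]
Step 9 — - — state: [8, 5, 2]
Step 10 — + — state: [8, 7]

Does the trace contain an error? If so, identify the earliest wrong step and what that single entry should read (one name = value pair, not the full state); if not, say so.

step 1: push 8: top = 8 -> consistent with the trace
step 2: push 5: top = 5 -> exactly as logged
step 3: push 9: top = 9 -> confirmed correct
step 4: push 6: top = 6 -> verified
step 5: 9 + 6 = 15 -> this is not what the trace shows
That makes step 5 the first incorrect line — top = 15 is what it should show.

step 5, top = 15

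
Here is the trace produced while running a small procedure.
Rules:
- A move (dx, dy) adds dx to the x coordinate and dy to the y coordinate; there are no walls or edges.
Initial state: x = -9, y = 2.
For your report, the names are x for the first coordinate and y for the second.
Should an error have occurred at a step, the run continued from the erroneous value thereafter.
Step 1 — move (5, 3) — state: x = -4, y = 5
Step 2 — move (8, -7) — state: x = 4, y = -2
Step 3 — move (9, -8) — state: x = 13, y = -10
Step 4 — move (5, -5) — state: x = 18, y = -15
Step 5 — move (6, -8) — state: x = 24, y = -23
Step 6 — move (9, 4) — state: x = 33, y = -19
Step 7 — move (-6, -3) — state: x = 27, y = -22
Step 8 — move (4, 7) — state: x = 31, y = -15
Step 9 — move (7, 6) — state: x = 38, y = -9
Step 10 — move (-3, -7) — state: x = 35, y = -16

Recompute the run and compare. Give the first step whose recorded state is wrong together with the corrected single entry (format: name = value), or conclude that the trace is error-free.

Recomputing the run from the initial state:
step 1: x = -4, y = 5
step 2: x = 4, y = -2
step 3: x = 13, y = -10
step 4: x = 18, y = -15
step 5: x = 24, y = -23
step 6: x = 33, y = -19
step 7: x = 27, y = -22
step 8: x = 31, y = -15
step 9: x = 38, y = -9
step 10: x = 35, y = -16
This matches the trace at every step.

no error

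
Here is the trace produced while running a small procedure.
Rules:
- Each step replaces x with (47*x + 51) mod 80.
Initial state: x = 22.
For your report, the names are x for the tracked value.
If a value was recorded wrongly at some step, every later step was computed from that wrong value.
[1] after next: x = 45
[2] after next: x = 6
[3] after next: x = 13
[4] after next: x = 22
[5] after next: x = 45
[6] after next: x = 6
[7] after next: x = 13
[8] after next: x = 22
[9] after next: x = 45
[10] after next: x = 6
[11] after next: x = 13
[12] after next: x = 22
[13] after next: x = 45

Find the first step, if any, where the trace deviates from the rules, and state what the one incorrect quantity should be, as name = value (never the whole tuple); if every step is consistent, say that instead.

no error

Recomputing the run from the initial state:
step 1: x = 45
step 2: x = 6
step 3: x = 13
step 4: x = 22
step 5: x = 45
step 6: x = 6
step 7: x = 13
step 8: x = 22
step 9: x = 45
step 10: x = 6
step 11: x = 13
step 12: x = 22
step 13: x = 45
This matches the trace at every step.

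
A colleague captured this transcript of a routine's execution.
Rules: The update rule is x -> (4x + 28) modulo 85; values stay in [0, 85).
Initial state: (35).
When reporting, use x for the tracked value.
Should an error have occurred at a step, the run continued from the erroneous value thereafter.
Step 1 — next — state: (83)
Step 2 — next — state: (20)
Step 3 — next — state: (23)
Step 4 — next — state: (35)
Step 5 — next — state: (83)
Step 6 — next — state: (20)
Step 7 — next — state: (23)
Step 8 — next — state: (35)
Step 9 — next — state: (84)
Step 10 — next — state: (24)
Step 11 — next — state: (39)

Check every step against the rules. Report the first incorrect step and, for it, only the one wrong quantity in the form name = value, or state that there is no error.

step 9, x = 83

Recomputing the run from the initial state:
step 1: x = 83
step 2: x = 20
step 3: x = 23
step 4: x = 35
step 5: x = 83
step 6: x = 20
step 7: x = 23
step 8: x = 35
step 9: x = 83
step 10: x = 20
step 11: x = 23
The first disagreement with the transcript is at step 9, where the value should be x = 83.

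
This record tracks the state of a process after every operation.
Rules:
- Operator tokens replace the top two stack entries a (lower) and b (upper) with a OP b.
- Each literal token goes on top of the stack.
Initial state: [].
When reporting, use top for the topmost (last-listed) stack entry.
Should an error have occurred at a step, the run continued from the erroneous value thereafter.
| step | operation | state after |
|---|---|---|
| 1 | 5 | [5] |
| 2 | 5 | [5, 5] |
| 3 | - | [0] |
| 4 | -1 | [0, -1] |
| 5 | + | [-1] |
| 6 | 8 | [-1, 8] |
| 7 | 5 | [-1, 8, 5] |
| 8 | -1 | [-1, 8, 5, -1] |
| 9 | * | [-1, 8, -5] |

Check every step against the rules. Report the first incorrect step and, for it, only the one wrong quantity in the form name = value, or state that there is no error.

no error

Recomputing the run from the initial state:
step 1: [5]
step 2: [5, 5]
step 3: [0]
step 4: [0, -1]
step 5: [-1]
step 6: [-1, 8]
step 7: [-1, 8, 5]
step 8: [-1, 8, 5, -1]
step 9: [-1, 8, -5]
This matches the record at every step.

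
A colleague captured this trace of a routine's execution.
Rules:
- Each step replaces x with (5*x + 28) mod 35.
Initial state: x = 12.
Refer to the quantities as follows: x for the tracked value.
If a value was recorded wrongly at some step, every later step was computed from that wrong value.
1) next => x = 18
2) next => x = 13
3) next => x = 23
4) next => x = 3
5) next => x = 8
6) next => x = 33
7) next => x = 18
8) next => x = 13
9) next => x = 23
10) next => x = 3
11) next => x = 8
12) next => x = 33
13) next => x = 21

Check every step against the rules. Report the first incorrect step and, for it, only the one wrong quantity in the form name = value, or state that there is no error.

step 13, x = 18

1. x = (5*12 + 28) mod 35 = 18 (in agreement)
2. x = (5*18 + 28) mod 35 = 13 (consistent with the trace)
3. x = (5*13 + 28) mod 35 = 23 (in agreement)
4. x = (5*23 + 28) mod 35 = 3 (agrees with the trace)
5. x = (5*3 + 28) mod 35 = 8 (same as recorded)
6. x = (5*8 + 28) mod 35 = 33 (exactly as logged)
7. x = (5*33 + 28) mod 35 = 18 (matches)
8. x = (5*18 + 28) mod 35 = 13 (exactly as logged)
9. x = (5*13 + 28) mod 35 = 23 (in agreement)
10. x = (5*23 + 28) mod 35 = 3 (exactly as logged)
11. x = (5*3 + 28) mod 35 = 8 (agrees with the trace)
12. x = (5*8 + 28) mod 35 = 33 (confirmed correct)
13. x = (5*33 + 28) mod 35 = 18 (the recorded entry deviates here)
First incorrect step: 13; the correct value is x = 18.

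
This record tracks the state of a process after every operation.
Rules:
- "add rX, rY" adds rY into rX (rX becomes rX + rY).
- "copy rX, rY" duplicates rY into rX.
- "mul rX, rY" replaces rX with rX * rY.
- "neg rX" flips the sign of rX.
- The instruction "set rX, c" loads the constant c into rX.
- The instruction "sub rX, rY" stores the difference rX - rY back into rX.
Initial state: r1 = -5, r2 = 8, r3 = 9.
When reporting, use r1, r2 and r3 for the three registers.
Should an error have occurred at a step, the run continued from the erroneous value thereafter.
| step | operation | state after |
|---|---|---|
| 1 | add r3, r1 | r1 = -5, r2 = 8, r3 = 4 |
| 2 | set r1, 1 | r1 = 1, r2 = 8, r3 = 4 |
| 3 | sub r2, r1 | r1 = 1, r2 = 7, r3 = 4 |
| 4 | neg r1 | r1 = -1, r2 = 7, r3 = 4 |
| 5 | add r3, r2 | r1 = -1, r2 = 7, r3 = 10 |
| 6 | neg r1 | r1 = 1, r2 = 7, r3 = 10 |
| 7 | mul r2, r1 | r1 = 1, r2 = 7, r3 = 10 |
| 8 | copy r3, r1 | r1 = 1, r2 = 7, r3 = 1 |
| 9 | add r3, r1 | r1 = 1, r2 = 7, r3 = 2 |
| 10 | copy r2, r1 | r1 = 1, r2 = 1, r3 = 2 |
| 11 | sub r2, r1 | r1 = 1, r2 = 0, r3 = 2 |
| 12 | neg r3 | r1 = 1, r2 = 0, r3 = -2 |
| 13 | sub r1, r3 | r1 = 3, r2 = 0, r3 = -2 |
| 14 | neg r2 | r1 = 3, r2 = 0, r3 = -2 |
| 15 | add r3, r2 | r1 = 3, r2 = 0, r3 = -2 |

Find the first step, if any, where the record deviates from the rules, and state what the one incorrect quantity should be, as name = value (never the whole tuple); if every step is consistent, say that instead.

step 5, r3 = 11

Recomputing the run from the initial state:
step 1: r1 = -5, r2 = 8, r3 = 4
step 2: r1 = 1, r2 = 8, r3 = 4
step 3: r1 = 1, r2 = 7, r3 = 4
step 4: r1 = -1, r2 = 7, r3 = 4
step 5: r1 = -1, r2 = 7, r3 = 11
step 6: r1 = 1, r2 = 7, r3 = 11
step 7: r1 = 1, r2 = 7, r3 = 11
step 8: r1 = 1, r2 = 7, r3 = 1
step 9: r1 = 1, r2 = 7, r3 = 2
step 10: r1 = 1, r2 = 1, r3 = 2
step 11: r1 = 1, r2 = 0, r3 = 2
step 12: r1 = 1, r2 = 0, r3 = -2
step 13: r1 = 3, r2 = 0, r3 = -2
step 14: r1 = 3, r2 = 0, r3 = -2
step 15: r1 = 3, r2 = 0, r3 = -2
The first disagreement with the record is at step 5, where the value should be r3 = 11.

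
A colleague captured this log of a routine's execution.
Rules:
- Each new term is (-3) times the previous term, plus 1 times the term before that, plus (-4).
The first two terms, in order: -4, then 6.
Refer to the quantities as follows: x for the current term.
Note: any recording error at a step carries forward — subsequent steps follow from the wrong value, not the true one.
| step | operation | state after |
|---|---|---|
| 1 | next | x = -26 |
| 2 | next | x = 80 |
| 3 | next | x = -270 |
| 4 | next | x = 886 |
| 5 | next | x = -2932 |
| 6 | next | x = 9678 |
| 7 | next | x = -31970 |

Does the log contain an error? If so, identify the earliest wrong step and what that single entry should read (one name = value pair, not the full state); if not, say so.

Recomputing the run from the initial state:
step 1: x = -26
step 2: x = 80
step 3: x = -270
step 4: x = 886
step 5: x = -2932
step 6: x = 9678
step 7: x = -31970
This matches the log at every step.

no error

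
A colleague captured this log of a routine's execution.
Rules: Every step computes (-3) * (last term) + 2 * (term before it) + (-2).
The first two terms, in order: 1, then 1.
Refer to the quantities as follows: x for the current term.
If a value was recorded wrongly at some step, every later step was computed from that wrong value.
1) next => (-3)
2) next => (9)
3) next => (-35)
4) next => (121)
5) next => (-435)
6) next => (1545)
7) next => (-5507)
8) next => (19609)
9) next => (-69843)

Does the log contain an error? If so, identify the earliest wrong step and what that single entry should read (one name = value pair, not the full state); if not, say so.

no error

Recomputing the run from the initial state:
step 1: x = -3
step 2: x = 9
step 3: x = -35
step 4: x = 121
step 5: x = -435
step 6: x = 1545
step 7: x = -5507
step 8: x = 19609
step 9: x = -69843
This matches the log at every step.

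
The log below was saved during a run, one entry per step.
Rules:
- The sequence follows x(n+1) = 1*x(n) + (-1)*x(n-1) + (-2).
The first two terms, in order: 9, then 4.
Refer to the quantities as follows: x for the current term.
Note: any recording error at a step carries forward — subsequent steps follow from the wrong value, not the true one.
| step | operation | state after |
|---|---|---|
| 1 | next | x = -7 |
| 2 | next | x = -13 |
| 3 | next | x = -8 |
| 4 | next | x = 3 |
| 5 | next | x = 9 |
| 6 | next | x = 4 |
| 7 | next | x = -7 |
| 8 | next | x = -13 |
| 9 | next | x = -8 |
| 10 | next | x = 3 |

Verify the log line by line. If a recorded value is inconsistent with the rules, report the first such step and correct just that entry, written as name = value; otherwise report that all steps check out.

Step 1: x = 1*(4) + (-1)*(9) + (-2) = -7 — exactly as logged.
Step 2: x = 1*(-7) + (-1)*(4) + (-2) = -13 — same as recorded.
Step 3: x = 1*(-13) + (-1)*(-7) + (-2) = -8 — exactly as logged.
Step 4: x = 1*(-8) + (-1)*(-13) + (-2) = 3 — checks out.
Step 5: x = 1*(3) + (-1)*(-8) + (-2) = 9 — consistent with the log.
Step 6: x = 1*(9) + (-1)*(3) + (-2) = 4 — in agreement.
Step 7: x = 1*(4) + (-1)*(9) + (-2) = -7 — no discrepancy.
Step 8: x = 1*(-7) + (-1)*(4) + (-2) = -13 — in agreement.
Step 9: x = 1*(-13) + (-1)*(-7) + (-2) = -8 — no discrepancy.
Step 10: x = 1*(-8) + (-1)*(-13) + (-2) = 3 — verified.
The recomputation confirms every line.

no error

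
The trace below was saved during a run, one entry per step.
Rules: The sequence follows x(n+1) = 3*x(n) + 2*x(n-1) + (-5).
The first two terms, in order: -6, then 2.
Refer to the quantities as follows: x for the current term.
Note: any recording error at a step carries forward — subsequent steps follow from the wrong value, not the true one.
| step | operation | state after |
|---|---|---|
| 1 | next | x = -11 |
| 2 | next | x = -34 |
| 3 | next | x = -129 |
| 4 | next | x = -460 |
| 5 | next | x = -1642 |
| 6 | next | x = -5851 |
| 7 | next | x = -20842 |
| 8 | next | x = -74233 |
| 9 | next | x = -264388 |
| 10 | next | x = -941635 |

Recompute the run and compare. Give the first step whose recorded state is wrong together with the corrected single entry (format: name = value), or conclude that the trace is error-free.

Step 1: x = 3*(2) + (2)*(-6) + (-5) = -11 — agrees with the trace.
Step 2: x = 3*(-11) + (2)*(2) + (-5) = -34 — verified.
Step 3: x = 3*(-34) + (2)*(-11) + (-5) = -129 — same as recorded.
Step 4: x = 3*(-129) + (2)*(-34) + (-5) = -460 — agrees with the trace.
Step 5: x = 3*(-460) + (2)*(-129) + (-5) = -1643 — not what was recorded.
The earliest wrong entry is at step 5: it should read x = -1643.

step 5, x = -1643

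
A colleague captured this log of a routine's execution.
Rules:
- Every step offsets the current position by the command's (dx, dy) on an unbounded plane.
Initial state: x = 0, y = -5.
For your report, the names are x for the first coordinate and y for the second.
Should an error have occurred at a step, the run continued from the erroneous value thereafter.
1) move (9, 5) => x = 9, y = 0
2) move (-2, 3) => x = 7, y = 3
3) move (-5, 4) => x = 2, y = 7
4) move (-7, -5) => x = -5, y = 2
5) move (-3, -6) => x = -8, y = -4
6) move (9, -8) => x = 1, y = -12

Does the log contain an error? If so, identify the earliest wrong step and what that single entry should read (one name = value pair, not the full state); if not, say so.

step 1: x = 0 + (9) = 9, y = -5 + (5) = 0 -> no discrepancy
step 2: x = 9 + (-2) = 7, y = 0 + (3) = 3 -> consistent with the log
step 3: x = 7 + (-5) = 2, y = 3 + (4) = 7 -> checks out
step 4: x = 2 + (-7) = -5, y = 7 + (-5) = 2 -> matches
step 5: x = -5 + (-3) = -8, y = 2 + (-6) = -4 -> verified
step 6: x = -8 + (9) = 1, y = -4 + (-8) = -12 -> confirmed correct
The whole run recomputes cleanly — no discrepancies.

no error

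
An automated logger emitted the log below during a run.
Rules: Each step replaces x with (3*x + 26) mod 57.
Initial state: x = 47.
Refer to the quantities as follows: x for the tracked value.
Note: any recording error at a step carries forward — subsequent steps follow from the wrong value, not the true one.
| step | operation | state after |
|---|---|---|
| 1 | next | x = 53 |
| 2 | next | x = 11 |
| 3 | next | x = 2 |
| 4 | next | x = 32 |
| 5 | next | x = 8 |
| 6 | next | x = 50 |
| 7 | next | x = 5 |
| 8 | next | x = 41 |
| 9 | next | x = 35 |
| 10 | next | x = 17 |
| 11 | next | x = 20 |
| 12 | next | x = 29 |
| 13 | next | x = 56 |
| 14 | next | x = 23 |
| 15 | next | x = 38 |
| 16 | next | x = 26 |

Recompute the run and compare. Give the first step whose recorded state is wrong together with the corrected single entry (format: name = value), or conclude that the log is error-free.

1. x = (3*47 + 26) mod 57 = 53 (no discrepancy)
2. x = (3*53 + 26) mod 57 = 14 (a discrepancy with the log)
The earliest wrong entry is at step 2: it should read x = 14.

step 2, x = 14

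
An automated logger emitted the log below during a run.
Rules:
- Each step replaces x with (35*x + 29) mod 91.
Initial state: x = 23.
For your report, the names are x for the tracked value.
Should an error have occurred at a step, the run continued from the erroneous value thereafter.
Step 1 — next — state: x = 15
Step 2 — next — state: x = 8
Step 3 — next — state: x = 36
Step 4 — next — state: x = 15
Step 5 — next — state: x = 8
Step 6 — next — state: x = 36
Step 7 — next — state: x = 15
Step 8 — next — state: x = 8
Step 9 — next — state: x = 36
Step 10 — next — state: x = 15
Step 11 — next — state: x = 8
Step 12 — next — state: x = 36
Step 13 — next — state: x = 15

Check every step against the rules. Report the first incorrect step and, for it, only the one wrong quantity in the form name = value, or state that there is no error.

no error

Recomputing the run from the initial state:
step 1: x = 15
step 2: x = 8
step 3: x = 36
step 4: x = 15
step 5: x = 8
step 6: x = 36
step 7: x = 15
step 8: x = 8
step 9: x = 36
step 10: x = 15
step 11: x = 8
step 12: x = 36
step 13: x = 15
This matches the log at every step.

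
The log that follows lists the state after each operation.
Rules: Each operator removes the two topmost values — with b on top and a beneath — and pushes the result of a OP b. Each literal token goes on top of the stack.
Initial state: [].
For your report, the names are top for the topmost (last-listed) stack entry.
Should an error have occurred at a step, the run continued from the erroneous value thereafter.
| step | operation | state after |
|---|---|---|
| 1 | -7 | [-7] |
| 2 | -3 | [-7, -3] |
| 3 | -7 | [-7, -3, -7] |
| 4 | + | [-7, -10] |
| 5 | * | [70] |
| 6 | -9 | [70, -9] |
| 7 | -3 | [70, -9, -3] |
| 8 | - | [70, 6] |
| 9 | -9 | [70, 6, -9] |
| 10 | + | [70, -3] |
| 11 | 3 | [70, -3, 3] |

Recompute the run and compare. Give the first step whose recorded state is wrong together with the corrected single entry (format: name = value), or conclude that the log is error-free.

step 8, top = -6

step 1: push -7: top = -7 -> same as recorded
step 2: push -3: top = -3 -> in agreement
step 3: push -7: top = -7 -> exactly as logged
step 4: -3 + -7 = -10 -> confirmed correct
step 5: -7 * -10 = 70 -> no discrepancy
step 6: push -9: top = -9 -> in agreement
step 7: push -3: top = -3 -> exactly as logged
step 8: -9 - -3 = -6 -> the entry is off here
First incorrect step: 8; the correct value is top = -6.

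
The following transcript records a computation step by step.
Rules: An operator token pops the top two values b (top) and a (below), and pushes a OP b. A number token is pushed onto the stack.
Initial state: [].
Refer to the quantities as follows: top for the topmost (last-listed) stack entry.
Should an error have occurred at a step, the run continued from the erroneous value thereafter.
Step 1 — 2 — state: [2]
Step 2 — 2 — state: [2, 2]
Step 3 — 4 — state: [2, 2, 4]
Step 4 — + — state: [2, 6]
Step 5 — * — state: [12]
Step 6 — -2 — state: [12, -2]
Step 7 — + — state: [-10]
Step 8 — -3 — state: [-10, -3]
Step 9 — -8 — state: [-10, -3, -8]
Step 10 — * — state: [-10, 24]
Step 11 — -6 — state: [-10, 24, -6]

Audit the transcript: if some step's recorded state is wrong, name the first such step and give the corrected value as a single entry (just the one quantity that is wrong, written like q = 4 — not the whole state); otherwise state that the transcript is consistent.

step 7, top = 10

Recomputing the run from the initial state:
step 1: [2]
step 2: [2, 2]
step 3: [2, 2, 4]
step 4: [2, 6]
step 5: [12]
step 6: [12, -2]
step 7: [10]
step 8: [10, -3]
step 9: [10, -3, -8]
step 10: [10, 24]
step 11: [10, 24, -6]
The first disagreement with the transcript is at step 7, where the value should be top = 10.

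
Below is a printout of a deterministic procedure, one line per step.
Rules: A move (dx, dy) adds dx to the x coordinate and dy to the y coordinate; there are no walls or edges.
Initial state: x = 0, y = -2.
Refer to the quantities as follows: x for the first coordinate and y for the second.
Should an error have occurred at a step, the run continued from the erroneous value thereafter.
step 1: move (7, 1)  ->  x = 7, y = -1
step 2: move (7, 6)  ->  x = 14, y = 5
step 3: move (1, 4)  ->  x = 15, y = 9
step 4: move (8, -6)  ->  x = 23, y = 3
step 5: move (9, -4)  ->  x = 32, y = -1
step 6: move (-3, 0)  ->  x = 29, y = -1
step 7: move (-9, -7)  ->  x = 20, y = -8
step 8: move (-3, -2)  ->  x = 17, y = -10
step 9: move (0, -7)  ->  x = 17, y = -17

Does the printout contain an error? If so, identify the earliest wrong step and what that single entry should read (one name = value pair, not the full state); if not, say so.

no error

1. x = 0 + (7) = 7, y = -2 + (1) = -1 (in agreement)
2. x = 7 + (7) = 14, y = -1 + (6) = 5 (verified)
3. x = 14 + (1) = 15, y = 5 + (4) = 9 (consistent with the printout)
4. x = 15 + (8) = 23, y = 9 + (-6) = 3 (checks out)
5. x = 23 + (9) = 32, y = 3 + (-4) = -1 (verified)
6. x = 32 + (-3) = 29, y = -1 + (0) = -1 (no discrepancy)
7. x = 29 + (-9) = 20, y = -1 + (-7) = -8 (exactly as logged)
8. x = 20 + (-3) = 17, y = -8 + (-2) = -10 (consistent with the printout)
9. x = 17 + (0) = 17, y = -10 + (-7) = -17 (in agreement)
Nothing is out of place; the run is error-free.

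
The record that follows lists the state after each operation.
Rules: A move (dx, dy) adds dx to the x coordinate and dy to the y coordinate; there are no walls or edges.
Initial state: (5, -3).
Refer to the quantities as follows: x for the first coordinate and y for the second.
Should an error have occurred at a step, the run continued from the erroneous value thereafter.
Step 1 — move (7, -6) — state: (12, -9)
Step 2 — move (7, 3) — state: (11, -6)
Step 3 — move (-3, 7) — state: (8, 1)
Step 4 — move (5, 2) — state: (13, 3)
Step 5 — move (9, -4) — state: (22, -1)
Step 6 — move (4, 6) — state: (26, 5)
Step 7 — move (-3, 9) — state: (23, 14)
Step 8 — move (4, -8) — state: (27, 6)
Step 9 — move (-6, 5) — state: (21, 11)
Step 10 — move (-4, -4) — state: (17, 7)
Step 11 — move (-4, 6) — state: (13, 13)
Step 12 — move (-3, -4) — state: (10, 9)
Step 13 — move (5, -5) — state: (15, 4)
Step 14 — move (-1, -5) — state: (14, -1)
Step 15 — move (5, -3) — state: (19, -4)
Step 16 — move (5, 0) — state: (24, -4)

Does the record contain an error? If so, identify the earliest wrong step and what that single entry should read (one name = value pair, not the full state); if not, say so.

Recomputing the run from the initial state:
step 1: x = 12, y = -9
step 2: x = 19, y = -6
step 3: x = 16, y = 1
step 4: x = 21, y = 3
step 5: x = 30, y = -1
step 6: x = 34, y = 5
step 7: x = 31, y = 14
step 8: x = 35, y = 6
step 9: x = 29, y = 11
step 10: x = 25, y = 7
step 11: x = 21, y = 13
step 12: x = 18, y = 9
step 13: x = 23, y = 4
step 14: x = 22, y = -1
step 15: x = 27, y = -4
step 16: x = 32, y = -4
The first disagreement with the record is at step 2, where the value should be x = 19.

step 2, x = 19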